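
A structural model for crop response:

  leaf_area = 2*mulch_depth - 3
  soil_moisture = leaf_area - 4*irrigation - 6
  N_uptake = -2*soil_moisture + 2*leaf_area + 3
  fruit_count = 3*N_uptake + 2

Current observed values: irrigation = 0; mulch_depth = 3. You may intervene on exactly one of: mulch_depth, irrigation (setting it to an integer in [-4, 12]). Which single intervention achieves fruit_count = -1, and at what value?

Intervening on mulch_depth: the paths from mulch_depth to fruit_count cancel (net effect zero), leaving fruit_count = 47; -1 is unreachable this way.
Intervening on irrigation: with other inputs at their observed values, fruit_count = 24*irrigation + 47. Solving for -1 gives irrigation = -2, within [-4, 12].

set irrigation = -2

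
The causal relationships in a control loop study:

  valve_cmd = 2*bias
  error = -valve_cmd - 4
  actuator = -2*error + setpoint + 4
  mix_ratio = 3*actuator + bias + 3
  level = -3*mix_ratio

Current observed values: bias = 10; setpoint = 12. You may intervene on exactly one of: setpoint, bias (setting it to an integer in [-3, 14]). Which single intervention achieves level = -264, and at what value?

set bias = 1

Intervening on setpoint: level = -9*setpoint - 507. Reaching -264 requires setpoint = -27, outside [-3, 14].
Intervening on bias: with other inputs at their observed values, level = -39*bias - 225. Solving for -264 gives bias = 1, within [-3, 14].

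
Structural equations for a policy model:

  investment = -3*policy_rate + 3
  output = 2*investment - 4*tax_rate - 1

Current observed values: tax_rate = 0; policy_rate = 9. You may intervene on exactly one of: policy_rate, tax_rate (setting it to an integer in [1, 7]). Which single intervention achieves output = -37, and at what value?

set policy_rate = 7

Intervening on policy_rate: with other inputs at their observed values, output = -6*policy_rate + 5. Solving for -37 gives policy_rate = 7, within [1, 7].
Intervening on tax_rate: output = -4*tax_rate - 49. Reaching -37 requires tax_rate = -3, outside [1, 7].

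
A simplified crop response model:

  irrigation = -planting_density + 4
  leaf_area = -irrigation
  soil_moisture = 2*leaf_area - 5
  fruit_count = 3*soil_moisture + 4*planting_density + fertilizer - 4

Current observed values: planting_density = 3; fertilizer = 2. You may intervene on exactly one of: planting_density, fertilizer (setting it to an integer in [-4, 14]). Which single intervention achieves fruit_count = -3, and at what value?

set fertilizer = 10

Intervening on planting_density: fruit_count = 10*planting_density - 41. Reaching -3 requires planting_density = 19/5, not an integer.
Intervening on fertilizer: with other inputs at their observed values, fruit_count = fertilizer - 13. Solving for -3 gives fertilizer = 10, within [-4, 14].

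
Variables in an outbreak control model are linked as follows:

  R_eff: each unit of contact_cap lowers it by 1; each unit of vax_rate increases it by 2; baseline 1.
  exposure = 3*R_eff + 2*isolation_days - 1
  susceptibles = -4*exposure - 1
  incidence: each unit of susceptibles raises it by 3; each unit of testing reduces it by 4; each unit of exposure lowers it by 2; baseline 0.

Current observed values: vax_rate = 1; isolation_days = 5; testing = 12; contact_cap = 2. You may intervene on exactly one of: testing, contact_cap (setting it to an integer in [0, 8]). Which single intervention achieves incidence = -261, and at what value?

set contact_cap = 1

Intervening on testing: incidence = -4*testing - 171. Reaching -261 requires testing = 45/2, not an integer.
Intervening on contact_cap: with other inputs at their observed values, incidence = 42*contact_cap - 303. Solving for -261 gives contact_cap = 1, within [0, 8].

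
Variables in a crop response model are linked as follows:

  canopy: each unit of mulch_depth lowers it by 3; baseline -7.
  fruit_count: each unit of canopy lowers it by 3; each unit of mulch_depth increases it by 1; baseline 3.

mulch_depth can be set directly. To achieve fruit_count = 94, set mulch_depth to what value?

Substituting into the fruit_count equation gives fruit_count = 10*mulch_depth + 24.
Solve 10*mulch_depth + 24 = 94: mulch_depth = (94 - 24) / 10 = 7.

mulch_depth = 7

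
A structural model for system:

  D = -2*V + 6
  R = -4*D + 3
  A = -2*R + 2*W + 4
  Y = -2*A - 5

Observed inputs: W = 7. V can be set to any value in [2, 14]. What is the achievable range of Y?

Substituting into the R equation gives R = 8*V - 21.
A becomes -16*V + 60.
Substituting into the Y equation gives Y = 32*V - 125.
Linear in V, so extremes are at the endpoints: V = 2 gives Y = -61; V = 14 gives Y = 323.

-61 to 323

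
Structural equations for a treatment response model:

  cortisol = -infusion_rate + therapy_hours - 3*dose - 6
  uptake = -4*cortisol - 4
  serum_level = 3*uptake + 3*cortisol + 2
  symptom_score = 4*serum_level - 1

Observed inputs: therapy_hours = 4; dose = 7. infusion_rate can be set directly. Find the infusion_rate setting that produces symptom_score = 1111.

Substituting into the cortisol equation gives cortisol = -infusion_rate - 23.
uptake becomes 4*infusion_rate + 88.
This gives serum_level = 9*infusion_rate + 197.
Substituting into the symptom_score equation gives symptom_score = 36*infusion_rate + 787.
Solve 36*infusion_rate + 787 = 1111: infusion_rate = (1111 - 787) / 36 = 9.

infusion_rate = 9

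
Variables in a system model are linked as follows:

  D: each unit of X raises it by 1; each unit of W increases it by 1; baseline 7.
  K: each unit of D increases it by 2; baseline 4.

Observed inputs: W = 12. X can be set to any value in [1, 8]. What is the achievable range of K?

44 to 58

Substituting into the D equation gives D = X + 19.
Substituting into the K equation gives K = 2*X + 42.
Linear in X, so extremes are at the endpoints: X = 1 gives K = 44; X = 8 gives K = 58.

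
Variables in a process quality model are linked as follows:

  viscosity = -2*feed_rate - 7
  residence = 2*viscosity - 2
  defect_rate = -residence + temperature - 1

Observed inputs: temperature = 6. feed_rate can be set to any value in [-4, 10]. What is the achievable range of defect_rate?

Substituting into the residence equation gives residence = -4*feed_rate - 16.
Substituting into the defect_rate equation gives defect_rate = 4*feed_rate + 21.
Linear in feed_rate, so extremes are at the endpoints: feed_rate = -4 gives defect_rate = 5; feed_rate = 10 gives defect_rate = 61.

5 to 61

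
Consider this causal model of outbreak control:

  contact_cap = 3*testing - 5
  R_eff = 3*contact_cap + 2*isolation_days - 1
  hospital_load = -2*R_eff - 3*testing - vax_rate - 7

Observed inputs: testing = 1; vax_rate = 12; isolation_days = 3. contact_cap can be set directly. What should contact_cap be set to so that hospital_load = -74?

contact_cap = 7

Intervening on contact_cap fixes its value directly, overriding its dependence on testing.
Substituting into the R_eff equation gives R_eff = 3*contact_cap + 5.
Substituting into the hospital_load equation gives hospital_load = -6*contact_cap - 32.
Solve -6*contact_cap - 32 = -74: contact_cap = (-74 + 32) / -6 = 7.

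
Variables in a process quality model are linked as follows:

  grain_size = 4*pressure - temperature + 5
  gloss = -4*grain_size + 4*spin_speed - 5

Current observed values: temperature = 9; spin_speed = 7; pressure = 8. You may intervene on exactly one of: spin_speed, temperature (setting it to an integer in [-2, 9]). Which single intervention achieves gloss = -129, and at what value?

set temperature = -1

Intervening on spin_speed: gloss = 4*spin_speed - 117. Reaching -129 requires spin_speed = -3, outside [-2, 9].
Intervening on temperature: with other inputs at their observed values, gloss = 4*temperature - 125. Solving for -129 gives temperature = -1, within [-2, 9].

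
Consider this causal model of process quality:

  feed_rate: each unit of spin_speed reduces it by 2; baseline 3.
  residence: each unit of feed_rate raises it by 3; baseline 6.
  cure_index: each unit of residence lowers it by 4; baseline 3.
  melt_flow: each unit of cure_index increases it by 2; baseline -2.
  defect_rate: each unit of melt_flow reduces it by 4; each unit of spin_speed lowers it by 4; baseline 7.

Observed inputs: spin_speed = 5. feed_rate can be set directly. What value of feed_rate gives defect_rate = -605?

feed_rate = -8

Intervening on feed_rate fixes its value directly, overriding its dependence on spin_speed.
Substituting into the cure_index equation gives cure_index = -12*feed_rate - 21.
So melt_flow = -24*feed_rate - 44.
Substituting into the defect_rate equation gives defect_rate = 96*feed_rate + 163.
Solve 96*feed_rate + 163 = -605: feed_rate = (-605 - 163) / 96 = -8.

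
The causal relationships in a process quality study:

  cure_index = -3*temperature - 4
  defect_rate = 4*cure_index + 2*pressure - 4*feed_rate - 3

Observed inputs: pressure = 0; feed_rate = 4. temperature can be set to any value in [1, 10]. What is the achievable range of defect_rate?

-155 to -47

Substituting into the defect_rate equation gives defect_rate = -12*temperature - 35.
Linear in temperature, so extremes are at the endpoints: temperature = 1 gives defect_rate = -47; temperature = 10 gives defect_rate = -155.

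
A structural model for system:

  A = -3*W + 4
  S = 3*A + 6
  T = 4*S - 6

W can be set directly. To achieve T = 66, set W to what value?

Substituting into the S equation gives S = -9*W + 18.
Substituting into the T equation gives T = -36*W + 66.
Solve -36*W + 66 = 66: W = (66 - 66) / -36 = 0.

W = 0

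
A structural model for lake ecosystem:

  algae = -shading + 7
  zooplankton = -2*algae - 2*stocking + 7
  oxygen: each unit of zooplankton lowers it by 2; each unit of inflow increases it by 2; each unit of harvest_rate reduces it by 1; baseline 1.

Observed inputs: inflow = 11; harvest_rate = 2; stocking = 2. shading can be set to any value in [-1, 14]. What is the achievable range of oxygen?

Substituting into the zooplankton equation gives zooplankton = 2*shading - 11.
oxygen becomes -4*shading + 43.
Linear in shading, so extremes are at the endpoints: shading = -1 gives oxygen = 47; shading = 14 gives oxygen = -13.

-13 to 47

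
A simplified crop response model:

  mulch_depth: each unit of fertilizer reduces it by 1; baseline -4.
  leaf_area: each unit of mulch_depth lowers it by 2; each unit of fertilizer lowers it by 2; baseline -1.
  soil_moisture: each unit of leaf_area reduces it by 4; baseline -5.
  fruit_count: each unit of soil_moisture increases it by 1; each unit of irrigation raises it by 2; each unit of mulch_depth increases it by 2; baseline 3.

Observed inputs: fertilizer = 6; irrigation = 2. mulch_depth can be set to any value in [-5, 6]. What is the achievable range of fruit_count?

Intervening on mulch_depth fixes its value directly, overriding its dependence on fertilizer.
Substituting into the leaf_area equation gives leaf_area = -2*mulch_depth - 13.
Substituting into the soil_moisture equation gives soil_moisture = 8*mulch_depth + 47.
This gives fruit_count = 10*mulch_depth + 54.
Linear in mulch_depth, so extremes are at the endpoints: mulch_depth = -5 gives fruit_count = 4; mulch_depth = 6 gives fruit_count = 114.

4 to 114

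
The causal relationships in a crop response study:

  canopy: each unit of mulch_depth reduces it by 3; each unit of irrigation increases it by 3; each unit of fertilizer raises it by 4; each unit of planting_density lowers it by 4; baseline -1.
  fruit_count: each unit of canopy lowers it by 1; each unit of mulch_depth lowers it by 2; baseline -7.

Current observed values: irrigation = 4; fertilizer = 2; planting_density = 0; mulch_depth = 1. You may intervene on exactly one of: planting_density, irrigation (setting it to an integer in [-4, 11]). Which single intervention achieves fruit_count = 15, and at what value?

Intervening on planting_density: with other inputs at their observed values, fruit_count = 4*planting_density - 25. Solving for 15 gives planting_density = 10, within [-4, 11].
Intervening on irrigation: fruit_count = -3*irrigation - 13. Reaching 15 requires irrigation = -28/3, not an integer.

set planting_density = 10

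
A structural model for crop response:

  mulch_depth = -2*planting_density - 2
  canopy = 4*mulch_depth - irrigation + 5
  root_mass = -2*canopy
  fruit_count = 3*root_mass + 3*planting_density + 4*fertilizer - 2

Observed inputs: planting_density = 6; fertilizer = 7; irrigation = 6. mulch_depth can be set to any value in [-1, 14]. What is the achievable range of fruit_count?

Intervening on mulch_depth fixes its value directly, overriding its dependence on planting_density.
Substituting into the canopy equation gives canopy = 4*mulch_depth - 1.
Substituting into the root_mass equation gives root_mass = -8*mulch_depth + 2.
Substituting into the fruit_count equation gives fruit_count = -24*mulch_depth + 50.
Linear in mulch_depth, so extremes are at the endpoints: mulch_depth = -1 gives fruit_count = 74; mulch_depth = 14 gives fruit_count = -286.

-286 to 74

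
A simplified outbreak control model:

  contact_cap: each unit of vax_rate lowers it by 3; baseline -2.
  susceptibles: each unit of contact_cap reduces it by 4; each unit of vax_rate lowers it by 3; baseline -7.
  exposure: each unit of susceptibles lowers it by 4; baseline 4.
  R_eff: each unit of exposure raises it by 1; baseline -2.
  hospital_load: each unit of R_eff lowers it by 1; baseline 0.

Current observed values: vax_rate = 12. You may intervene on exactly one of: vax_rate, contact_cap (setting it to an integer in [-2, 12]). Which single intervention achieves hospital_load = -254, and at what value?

Intervening on vax_rate: hospital_load = 36*vax_rate + 2. Reaching -254 requires vax_rate = -64/9, not an integer.
Intervening on contact_cap: with other inputs at their observed values, hospital_load = -16*contact_cap - 174. Solving for -254 gives contact_cap = 5, within [-2, 12].

set contact_cap = 5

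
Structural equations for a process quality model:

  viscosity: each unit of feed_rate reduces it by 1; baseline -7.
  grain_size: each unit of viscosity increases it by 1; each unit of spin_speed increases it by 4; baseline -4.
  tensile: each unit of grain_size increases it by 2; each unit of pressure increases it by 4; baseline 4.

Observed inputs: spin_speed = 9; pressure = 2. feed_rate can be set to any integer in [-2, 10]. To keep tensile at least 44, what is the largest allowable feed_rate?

Substituting into the grain_size equation gives grain_size = -feed_rate + 25.
Substituting into the tensile equation gives tensile = -2*feed_rate + 62.
Require -2*feed_rate + 62 ≥ 44, so feed_rate ≤ 9.
The largest integer in [-2, 10] satisfying this is 9.

feed_rate = 9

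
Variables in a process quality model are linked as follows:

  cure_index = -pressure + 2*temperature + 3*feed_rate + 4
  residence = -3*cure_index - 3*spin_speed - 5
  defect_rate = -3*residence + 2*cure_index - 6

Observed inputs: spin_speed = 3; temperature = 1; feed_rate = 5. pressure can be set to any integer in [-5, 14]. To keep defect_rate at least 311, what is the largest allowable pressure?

Substituting into the cure_index equation gives cure_index = -pressure + 21.
residence becomes 3*pressure - 77.
Substituting into the defect_rate equation gives defect_rate = -11*pressure + 267.
Require -11*pressure + 267 ≥ 311, so pressure ≤ -4.
The largest integer in [-5, 14] satisfying this is -4.

pressure = -4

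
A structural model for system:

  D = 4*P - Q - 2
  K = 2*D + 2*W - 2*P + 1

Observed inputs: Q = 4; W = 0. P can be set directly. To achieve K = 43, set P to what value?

P = 9

Substituting into the D equation gives D = 4*P - 6.
Substituting into the K equation gives K = 6*P - 11.
Solve 6*P - 11 = 43: P = (43 + 11) / 6 = 9.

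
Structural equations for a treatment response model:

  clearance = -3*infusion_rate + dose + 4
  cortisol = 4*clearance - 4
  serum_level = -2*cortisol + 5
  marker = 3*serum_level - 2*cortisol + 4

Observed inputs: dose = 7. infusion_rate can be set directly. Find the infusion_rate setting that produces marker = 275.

infusion_rate = 6

Substituting into the clearance equation gives clearance = -3*infusion_rate + 11.
cortisol becomes -12*infusion_rate + 40.
This gives serum_level = 24*infusion_rate - 75.
Substituting into the marker equation gives marker = 96*infusion_rate - 301.
Solve 96*infusion_rate - 301 = 275: infusion_rate = (275 + 301) / 96 = 6.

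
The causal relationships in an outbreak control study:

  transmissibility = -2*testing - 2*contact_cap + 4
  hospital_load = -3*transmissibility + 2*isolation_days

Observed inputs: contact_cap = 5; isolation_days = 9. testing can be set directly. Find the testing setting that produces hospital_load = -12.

Substituting into the transmissibility equation gives transmissibility = -2*testing - 6.
So hospital_load = 6*testing + 36.
Solve 6*testing + 36 = -12: testing = (-12 - 36) / 6 = -8.

testing = -8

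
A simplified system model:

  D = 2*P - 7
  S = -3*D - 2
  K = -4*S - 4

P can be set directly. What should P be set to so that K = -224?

P = -6

Substituting into the S equation gives S = -6*P + 19.
Substituting into the K equation gives K = 24*P - 80.
Solve 24*P - 80 = -224: P = (-224 + 80) / 24 = -6.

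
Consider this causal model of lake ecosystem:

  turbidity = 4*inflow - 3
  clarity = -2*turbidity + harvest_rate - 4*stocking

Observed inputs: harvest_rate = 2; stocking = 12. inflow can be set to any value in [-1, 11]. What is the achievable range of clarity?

-128 to -32

Substituting into the clarity equation gives clarity = -8*inflow - 40.
Linear in inflow, so extremes are at the endpoints: inflow = -1 gives clarity = -32; inflow = 11 gives clarity = -128.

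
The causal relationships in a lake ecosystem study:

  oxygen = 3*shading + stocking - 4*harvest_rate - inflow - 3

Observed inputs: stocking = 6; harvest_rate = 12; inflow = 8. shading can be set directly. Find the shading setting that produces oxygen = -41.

Substituting into the oxygen equation gives oxygen = 3*shading - 53.
Solve 3*shading - 53 = -41: shading = (-41 + 53) / 3 = 4.

shading = 4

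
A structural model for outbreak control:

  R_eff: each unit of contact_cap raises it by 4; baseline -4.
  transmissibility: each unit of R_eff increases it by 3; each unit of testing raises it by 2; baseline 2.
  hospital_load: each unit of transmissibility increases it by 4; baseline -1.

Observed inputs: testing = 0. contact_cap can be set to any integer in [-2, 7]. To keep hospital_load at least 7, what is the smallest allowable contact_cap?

Substituting into the transmissibility equation gives transmissibility = 12*contact_cap - 10.
So hospital_load = 48*contact_cap - 41.
Require 48*contact_cap - 41 ≥ 7, so contact_cap ≥ 1.
The smallest integer in [-2, 7] satisfying this is 1.

contact_cap = 1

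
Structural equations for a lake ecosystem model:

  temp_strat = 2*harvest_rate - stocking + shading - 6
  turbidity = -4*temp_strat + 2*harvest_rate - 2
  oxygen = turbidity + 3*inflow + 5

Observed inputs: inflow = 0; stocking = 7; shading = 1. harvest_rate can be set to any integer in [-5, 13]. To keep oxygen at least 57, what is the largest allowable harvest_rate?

harvest_rate = -1

Substituting into the temp_strat equation gives temp_strat = 2*harvest_rate - 12.
So turbidity = -6*harvest_rate + 46.
oxygen becomes -6*harvest_rate + 51.
Require -6*harvest_rate + 51 ≥ 57, so harvest_rate ≤ -1.
The largest integer in [-5, 13] satisfying this is -1.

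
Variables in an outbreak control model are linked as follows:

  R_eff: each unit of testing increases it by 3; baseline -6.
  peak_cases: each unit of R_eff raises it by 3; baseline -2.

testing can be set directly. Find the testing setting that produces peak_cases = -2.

testing = 2

Substituting into the peak_cases equation gives peak_cases = 9*testing - 20.
Solve 9*testing - 20 = -2: testing = (-2 + 20) / 9 = 2.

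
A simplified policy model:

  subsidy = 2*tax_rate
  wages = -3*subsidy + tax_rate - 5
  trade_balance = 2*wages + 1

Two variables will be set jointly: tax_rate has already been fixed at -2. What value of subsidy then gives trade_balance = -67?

subsidy = 9

With tax_rate held at -2:
Intervening on subsidy fixes its value directly, overriding its dependence on tax_rate.
Substituting into the wages equation gives wages = -3*subsidy - 7.
Substituting into the trade_balance equation gives trade_balance = -6*subsidy - 13.
Solve -6*subsidy - 13 = -67: subsidy = (-67 + 13) / -6 = 9.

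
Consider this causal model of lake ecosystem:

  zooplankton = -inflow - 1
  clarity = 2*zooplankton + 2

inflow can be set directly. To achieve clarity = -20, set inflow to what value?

inflow = 10

Substituting into the clarity equation gives clarity = -2*inflow.
Solve -2*inflow = -20: inflow = -20 / -2 = 10.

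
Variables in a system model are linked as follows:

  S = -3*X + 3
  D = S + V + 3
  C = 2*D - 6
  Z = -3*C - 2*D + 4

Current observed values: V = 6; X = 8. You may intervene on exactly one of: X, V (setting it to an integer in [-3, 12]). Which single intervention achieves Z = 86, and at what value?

set V = 10

Intervening on X: Z = 24*X - 74. Reaching 86 requires X = 20/3, not an integer.
Intervening on V: with other inputs at their observed values, Z = -8*V + 166. Solving for 86 gives V = 10, within [-3, 12].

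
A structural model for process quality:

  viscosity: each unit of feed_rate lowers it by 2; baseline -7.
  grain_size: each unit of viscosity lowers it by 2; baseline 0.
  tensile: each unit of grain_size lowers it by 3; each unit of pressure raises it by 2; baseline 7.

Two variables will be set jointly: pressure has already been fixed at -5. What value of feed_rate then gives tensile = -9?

feed_rate = -3

With pressure held at -5:
Substituting into the grain_size equation gives grain_size = 4*feed_rate + 14.
This gives tensile = -12*feed_rate - 45.
Solve -12*feed_rate - 45 = -9: feed_rate = (-9 + 45) / -12 = -3.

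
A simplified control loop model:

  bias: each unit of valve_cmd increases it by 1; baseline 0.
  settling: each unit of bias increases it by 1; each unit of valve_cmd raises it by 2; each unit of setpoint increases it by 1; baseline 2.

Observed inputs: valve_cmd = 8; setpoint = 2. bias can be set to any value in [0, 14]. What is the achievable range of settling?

20 to 34

Intervening on bias fixes its value directly, overriding its dependence on valve_cmd.
Substituting into the settling equation gives settling = bias + 20.
Linear in bias, so extremes are at the endpoints: bias = 0 gives settling = 20; bias = 14 gives settling = 34.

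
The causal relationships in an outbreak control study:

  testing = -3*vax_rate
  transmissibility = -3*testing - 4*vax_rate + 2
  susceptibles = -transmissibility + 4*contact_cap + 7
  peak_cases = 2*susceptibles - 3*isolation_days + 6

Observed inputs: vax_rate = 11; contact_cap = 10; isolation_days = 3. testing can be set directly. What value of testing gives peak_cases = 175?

testing = 0

Intervening on testing fixes its value directly, overriding its dependence on vax_rate.
Substituting into the transmissibility equation gives transmissibility = -3*testing - 42.
Substituting into the susceptibles equation gives susceptibles = 3*testing + 89.
Substituting into the peak_cases equation gives peak_cases = 6*testing + 175.
Solve 6*testing + 175 = 175: testing = (175 - 175) / 6 = 0.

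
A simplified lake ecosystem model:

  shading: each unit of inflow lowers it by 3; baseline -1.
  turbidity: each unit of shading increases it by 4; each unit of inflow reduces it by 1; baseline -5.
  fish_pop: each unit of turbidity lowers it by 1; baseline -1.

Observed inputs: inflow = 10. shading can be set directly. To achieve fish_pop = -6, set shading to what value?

shading = 5

Intervening on shading fixes its value directly, overriding its dependence on inflow.
Substituting into the turbidity equation gives turbidity = 4*shading - 15.
Substituting into the fish_pop equation gives fish_pop = -4*shading + 14.
Solve -4*shading + 14 = -6: shading = (-6 - 14) / -4 = 5.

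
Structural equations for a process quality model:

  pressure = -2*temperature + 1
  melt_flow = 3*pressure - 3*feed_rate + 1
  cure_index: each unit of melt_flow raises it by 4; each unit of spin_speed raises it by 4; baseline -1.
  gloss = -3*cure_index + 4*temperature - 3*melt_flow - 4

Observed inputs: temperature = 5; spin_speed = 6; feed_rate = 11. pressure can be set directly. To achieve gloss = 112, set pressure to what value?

Intervening on pressure fixes its value directly, overriding its dependence on temperature.
Substituting into the melt_flow equation gives melt_flow = 3*pressure - 32.
Substituting into the cure_index equation gives cure_index = 12*pressure - 105.
Substituting into the gloss equation gives gloss = -45*pressure + 427.
Solve -45*pressure + 427 = 112: pressure = (112 - 427) / -45 = 7.

pressure = 7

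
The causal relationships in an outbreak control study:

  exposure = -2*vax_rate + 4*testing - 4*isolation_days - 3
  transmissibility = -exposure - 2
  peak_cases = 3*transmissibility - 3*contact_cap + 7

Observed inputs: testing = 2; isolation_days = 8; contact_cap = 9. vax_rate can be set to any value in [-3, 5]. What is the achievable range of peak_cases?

Substituting into the exposure equation gives exposure = -2*vax_rate - 27.
Substituting into the transmissibility equation gives transmissibility = 2*vax_rate + 25.
This gives peak_cases = 6*vax_rate + 55.
Linear in vax_rate, so extremes are at the endpoints: vax_rate = -3 gives peak_cases = 37; vax_rate = 5 gives peak_cases = 85.

37 to 85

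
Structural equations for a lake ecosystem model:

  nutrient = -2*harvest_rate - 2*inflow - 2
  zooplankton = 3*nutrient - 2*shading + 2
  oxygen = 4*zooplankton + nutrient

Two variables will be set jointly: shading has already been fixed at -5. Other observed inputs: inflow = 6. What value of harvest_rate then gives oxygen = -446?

harvest_rate = 12

With shading held at -5:
Substituting into the nutrient equation gives nutrient = -2*harvest_rate - 14.
This gives zooplankton = -6*harvest_rate - 30.
Substituting into the oxygen equation gives oxygen = -26*harvest_rate - 134.
Solve -26*harvest_rate - 134 = -446: harvest_rate = (-446 + 134) / -26 = 12.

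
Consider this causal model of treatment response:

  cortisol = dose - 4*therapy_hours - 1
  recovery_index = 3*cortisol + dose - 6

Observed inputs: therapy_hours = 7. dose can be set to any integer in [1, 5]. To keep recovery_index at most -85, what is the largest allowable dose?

Substituting into the cortisol equation gives cortisol = dose - 29.
This gives recovery_index = 4*dose - 93.
Require 4*dose - 93 ≤ -85, so dose ≤ 2.
The largest integer in [1, 5] satisfying this is 2.

dose = 2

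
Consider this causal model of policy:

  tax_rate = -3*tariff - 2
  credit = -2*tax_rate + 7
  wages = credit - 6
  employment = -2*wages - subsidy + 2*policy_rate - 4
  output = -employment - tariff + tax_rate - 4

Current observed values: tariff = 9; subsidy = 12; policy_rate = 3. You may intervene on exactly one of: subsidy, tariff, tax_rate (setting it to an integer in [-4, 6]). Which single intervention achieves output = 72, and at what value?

Intervening on subsidy: with other inputs at their observed values, output = subsidy + 74. Solving for 72 gives subsidy = -2, within [-4, 6].
Intervening on tariff: output = 8*tariff + 14. Reaching 72 requires tariff = 29/4, not an integer.
Intervening on tax_rate: output = -3*tax_rate - 1. Reaching 72 requires tax_rate = -73/3, not an integer.

set subsidy = -2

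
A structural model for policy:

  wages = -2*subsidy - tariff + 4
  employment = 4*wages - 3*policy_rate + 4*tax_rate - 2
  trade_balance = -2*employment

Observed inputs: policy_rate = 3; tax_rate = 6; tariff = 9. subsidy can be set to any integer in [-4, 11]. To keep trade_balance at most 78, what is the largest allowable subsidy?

Substituting into the wages equation gives wages = -2*subsidy - 5.
Substituting into the employment equation gives employment = -8*subsidy - 7.
Substituting into the trade_balance equation gives trade_balance = 16*subsidy + 14.
Require 16*subsidy + 14 ≤ 78, so subsidy ≤ 4.
The largest integer in [-4, 11] satisfying this is 4.

subsidy = 4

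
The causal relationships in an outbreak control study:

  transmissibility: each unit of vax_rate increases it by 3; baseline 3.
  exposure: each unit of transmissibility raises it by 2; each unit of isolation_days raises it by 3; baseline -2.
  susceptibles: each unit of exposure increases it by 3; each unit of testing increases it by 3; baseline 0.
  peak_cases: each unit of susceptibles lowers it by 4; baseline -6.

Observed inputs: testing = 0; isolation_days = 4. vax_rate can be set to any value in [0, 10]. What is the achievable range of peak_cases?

Substituting into the exposure equation gives exposure = 6*vax_rate + 16.
Substituting into the susceptibles equation gives susceptibles = 18*vax_rate + 48.
So peak_cases = -72*vax_rate - 198.
Linear in vax_rate, so extremes are at the endpoints: vax_rate = 0 gives peak_cases = -198; vax_rate = 10 gives peak_cases = -918.

-918 to -198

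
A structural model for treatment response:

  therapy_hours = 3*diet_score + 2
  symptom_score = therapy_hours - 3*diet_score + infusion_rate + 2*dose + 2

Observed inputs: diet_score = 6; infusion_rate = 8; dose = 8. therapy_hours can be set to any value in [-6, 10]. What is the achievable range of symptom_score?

2 to 18

Intervening on therapy_hours fixes its value directly, overriding its dependence on diet_score.
Substituting into the symptom_score equation gives symptom_score = therapy_hours + 8.
Linear in therapy_hours, so extremes are at the endpoints: therapy_hours = -6 gives symptom_score = 2; therapy_hours = 10 gives symptom_score = 18.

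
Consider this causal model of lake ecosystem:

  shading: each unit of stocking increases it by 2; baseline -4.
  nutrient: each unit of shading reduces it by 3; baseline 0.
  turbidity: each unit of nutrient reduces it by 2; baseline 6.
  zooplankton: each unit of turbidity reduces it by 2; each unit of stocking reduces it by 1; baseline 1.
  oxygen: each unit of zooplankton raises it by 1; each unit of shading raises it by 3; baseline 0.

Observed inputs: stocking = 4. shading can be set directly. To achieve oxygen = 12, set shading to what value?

shading = -3

Intervening on shading fixes its value directly, overriding its dependence on stocking.
Substituting into the turbidity equation gives turbidity = 6*shading + 6.
Substituting into the zooplankton equation gives zooplankton = -12*shading - 15.
Substituting into the oxygen equation gives oxygen = -9*shading - 15.
Solve -9*shading - 15 = 12: shading = (12 + 15) / -9 = -3.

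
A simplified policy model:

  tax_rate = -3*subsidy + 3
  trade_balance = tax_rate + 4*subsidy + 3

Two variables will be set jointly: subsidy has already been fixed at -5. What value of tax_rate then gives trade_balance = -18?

With subsidy held at -5:
Intervening on tax_rate fixes its value directly, overriding its dependence on subsidy.
Substituting into the trade_balance equation gives trade_balance = tax_rate - 17.
Solve tax_rate - 17 = -18: tax_rate = (-18 + 17) / 1 = -1.

tax_rate = -1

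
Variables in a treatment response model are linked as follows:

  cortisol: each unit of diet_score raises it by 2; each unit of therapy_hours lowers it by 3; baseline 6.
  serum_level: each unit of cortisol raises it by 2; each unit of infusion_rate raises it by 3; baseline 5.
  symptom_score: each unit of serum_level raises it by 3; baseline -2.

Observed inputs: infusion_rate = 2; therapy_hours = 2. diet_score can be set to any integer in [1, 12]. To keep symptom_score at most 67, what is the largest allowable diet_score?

Substituting into the cortisol equation gives cortisol = 2*diet_score.
Substituting into the serum_level equation gives serum_level = 4*diet_score + 11.
Substituting into the symptom_score equation gives symptom_score = 12*diet_score + 31.
Require 12*diet_score + 31 ≤ 67, so diet_score ≤ 3.
The largest integer in [1, 12] satisfying this is 3.

diet_score = 3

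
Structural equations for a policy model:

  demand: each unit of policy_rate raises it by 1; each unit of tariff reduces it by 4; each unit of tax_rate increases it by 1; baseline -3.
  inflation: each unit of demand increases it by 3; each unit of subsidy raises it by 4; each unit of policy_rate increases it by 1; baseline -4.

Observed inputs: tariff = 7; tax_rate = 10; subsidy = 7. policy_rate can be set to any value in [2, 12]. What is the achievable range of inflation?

Substituting into the demand equation gives demand = policy_rate - 21.
inflation becomes 4*policy_rate - 39.
Linear in policy_rate, so extremes are at the endpoints: policy_rate = 2 gives inflation = -31; policy_rate = 12 gives inflation = 9.

-31 to 9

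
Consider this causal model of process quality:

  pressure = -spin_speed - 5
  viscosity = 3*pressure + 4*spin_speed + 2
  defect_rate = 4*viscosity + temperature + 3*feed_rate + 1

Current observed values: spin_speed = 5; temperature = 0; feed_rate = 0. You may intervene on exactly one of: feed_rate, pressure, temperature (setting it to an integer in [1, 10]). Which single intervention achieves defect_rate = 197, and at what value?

Intervening on feed_rate: defect_rate = 3*feed_rate - 31. Reaching 197 requires feed_rate = 76, outside [1, 10].
Intervening on pressure: with other inputs at their observed values, defect_rate = 12*pressure + 89. Solving for 197 gives pressure = 9, within [1, 10].
Intervening on temperature: defect_rate = temperature - 31. Reaching 197 requires temperature = 228, outside [1, 10].

set pressure = 9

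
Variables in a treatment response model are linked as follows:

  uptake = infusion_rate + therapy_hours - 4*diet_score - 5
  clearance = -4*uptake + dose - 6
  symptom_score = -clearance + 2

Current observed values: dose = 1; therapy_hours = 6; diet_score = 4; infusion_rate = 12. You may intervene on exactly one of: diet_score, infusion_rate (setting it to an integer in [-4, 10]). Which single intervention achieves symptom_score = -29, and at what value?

Intervening on diet_score: symptom_score = -16*diet_score + 59. Reaching -29 requires diet_score = 11/2, not an integer.
Intervening on infusion_rate: with other inputs at their observed values, symptom_score = 4*infusion_rate - 53. Solving for -29 gives infusion_rate = 6, within [-4, 10].

set infusion_rate = 6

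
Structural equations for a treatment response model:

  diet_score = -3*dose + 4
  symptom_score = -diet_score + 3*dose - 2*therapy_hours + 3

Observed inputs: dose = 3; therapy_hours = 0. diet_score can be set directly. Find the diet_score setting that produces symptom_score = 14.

diet_score = -2

Intervening on diet_score fixes its value directly, overriding its dependence on dose.
Substituting into the symptom_score equation gives symptom_score = -diet_score + 12.
Solve -diet_score + 12 = 14: diet_score = (14 - 12) / -1 = -2.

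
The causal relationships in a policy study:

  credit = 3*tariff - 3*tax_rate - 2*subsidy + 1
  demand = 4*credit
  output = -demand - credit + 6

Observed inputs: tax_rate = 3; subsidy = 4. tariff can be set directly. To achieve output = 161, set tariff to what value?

Substituting into the credit equation gives credit = 3*tariff - 16.
demand becomes 12*tariff - 64.
Substituting into the output equation gives output = -15*tariff + 86.
Solve -15*tariff + 86 = 161: tariff = (161 - 86) / -15 = -5.

tariff = -5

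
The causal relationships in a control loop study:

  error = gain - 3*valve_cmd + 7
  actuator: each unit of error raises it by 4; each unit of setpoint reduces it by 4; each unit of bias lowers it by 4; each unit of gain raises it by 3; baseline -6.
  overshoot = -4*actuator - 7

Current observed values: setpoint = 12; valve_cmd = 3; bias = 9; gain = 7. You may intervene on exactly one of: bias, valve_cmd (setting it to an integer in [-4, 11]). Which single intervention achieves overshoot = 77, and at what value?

Intervening on bias: with other inputs at their observed values, overshoot = 16*bias + 45. Solving for 77 gives bias = 2, within [-4, 11].
Intervening on valve_cmd: overshoot = 48*valve_cmd + 45. Reaching 77 requires valve_cmd = 2/3, not an integer.

set bias = 2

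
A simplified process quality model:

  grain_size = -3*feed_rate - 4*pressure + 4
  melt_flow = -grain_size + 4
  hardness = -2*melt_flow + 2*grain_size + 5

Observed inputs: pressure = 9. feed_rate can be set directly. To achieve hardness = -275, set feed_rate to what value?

Substituting into the grain_size equation gives grain_size = -3*feed_rate - 32.
Substituting into the melt_flow equation gives melt_flow = 3*feed_rate + 36.
hardness becomes -12*feed_rate - 131.
Solve -12*feed_rate - 131 = -275: feed_rate = (-275 + 131) / -12 = 12.

feed_rate = 12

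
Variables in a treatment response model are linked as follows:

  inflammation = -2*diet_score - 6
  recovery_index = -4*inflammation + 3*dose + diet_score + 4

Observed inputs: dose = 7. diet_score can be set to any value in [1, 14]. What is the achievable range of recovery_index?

58 to 175

Substituting into the recovery_index equation gives recovery_index = 9*diet_score + 49.
Linear in diet_score, so extremes are at the endpoints: diet_score = 1 gives recovery_index = 58; diet_score = 14 gives recovery_index = 175.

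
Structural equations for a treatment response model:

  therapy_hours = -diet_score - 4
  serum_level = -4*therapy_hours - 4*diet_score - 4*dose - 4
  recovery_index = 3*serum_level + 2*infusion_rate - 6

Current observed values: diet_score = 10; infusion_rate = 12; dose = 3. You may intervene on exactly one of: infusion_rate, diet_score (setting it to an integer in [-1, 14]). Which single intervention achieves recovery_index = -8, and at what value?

set infusion_rate = -1

Intervening on infusion_rate: with other inputs at their observed values, recovery_index = 2*infusion_rate - 6. Solving for -8 gives infusion_rate = -1, within [-1, 14].
Intervening on diet_score: the paths from diet_score to recovery_index cancel (net effect zero), leaving recovery_index = 18; -8 is unreachable this way.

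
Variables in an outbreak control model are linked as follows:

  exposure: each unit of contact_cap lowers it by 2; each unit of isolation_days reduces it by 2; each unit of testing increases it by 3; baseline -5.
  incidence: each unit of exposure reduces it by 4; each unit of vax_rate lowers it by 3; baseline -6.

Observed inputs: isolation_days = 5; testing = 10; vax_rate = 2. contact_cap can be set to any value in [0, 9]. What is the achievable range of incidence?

-72 to 0

Substituting into the exposure equation gives exposure = -2*contact_cap + 15.
This gives incidence = 8*contact_cap - 72.
Linear in contact_cap, so extremes are at the endpoints: contact_cap = 0 gives incidence = -72; contact_cap = 9 gives incidence = 0.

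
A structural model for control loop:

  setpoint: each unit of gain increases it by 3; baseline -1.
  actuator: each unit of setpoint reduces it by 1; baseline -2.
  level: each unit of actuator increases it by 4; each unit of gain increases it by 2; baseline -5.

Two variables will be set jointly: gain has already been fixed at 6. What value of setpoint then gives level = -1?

With gain held at 6:
Intervening on setpoint fixes its value directly, overriding its dependence on gain.
Substituting into the level equation gives level = -4*setpoint - 1.
Solve -4*setpoint - 1 = -1: setpoint = (-1 + 1) / -4 = 0.

setpoint = 0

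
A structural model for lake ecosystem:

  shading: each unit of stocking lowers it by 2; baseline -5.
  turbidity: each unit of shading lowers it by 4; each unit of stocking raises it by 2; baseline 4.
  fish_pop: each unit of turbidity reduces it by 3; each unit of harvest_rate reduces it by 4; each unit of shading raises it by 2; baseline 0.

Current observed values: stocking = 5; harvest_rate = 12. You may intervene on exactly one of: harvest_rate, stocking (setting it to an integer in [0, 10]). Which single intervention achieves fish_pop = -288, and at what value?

set harvest_rate = 9

Intervening on harvest_rate: with other inputs at their observed values, fish_pop = -4*harvest_rate - 252. Solving for -288 gives harvest_rate = 9, within [0, 10].
Intervening on stocking: fish_pop = -34*stocking - 130. Reaching -288 requires stocking = 79/17, not an integer.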